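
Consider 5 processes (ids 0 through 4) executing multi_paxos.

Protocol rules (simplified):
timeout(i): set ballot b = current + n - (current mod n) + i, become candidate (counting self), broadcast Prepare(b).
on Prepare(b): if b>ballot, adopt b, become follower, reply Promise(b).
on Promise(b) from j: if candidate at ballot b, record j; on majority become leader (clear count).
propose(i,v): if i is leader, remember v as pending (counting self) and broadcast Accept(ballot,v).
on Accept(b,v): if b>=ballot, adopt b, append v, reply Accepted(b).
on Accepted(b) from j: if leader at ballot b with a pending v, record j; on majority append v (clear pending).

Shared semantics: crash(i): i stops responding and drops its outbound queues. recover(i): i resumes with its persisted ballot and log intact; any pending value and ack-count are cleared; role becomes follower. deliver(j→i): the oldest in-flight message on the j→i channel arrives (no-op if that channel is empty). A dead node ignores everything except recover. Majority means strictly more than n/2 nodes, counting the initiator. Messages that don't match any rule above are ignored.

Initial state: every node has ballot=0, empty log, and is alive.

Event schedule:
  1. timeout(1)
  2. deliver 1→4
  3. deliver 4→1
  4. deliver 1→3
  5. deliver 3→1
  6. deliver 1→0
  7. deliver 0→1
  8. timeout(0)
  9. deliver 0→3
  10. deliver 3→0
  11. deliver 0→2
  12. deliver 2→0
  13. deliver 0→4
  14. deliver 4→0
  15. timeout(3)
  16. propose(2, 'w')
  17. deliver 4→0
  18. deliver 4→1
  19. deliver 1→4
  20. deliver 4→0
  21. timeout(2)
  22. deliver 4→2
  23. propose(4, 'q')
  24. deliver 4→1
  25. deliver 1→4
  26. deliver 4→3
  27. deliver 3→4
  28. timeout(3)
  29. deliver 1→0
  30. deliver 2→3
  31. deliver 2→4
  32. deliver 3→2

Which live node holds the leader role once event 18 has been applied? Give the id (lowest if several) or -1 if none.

0

[1] timeout(1) → N1(cand b6 [-])
[2] deliver 1→4 → N4(foll b6 [-])
[3] deliver 4→1 → ∅
[4] deliver 1→3 → N3(foll b6 [-])
[5] deliver 3→1 → N1(lead b6 [-])
[6] deliver 1→0 → N0(foll b6 [-])
[7] deliver 0→1 → ∅
[8] timeout(0) → N0(cand b10 [-])
[9] deliver 0→3 → N3(foll b10 [-])
[10] deliver 3→0 → ∅
[11] deliver 0→2 → N2(foll b10 [-])
[12] deliver 2→0 → N0(lead b10 [-])
[13] deliver 0→4 → N4(foll b10 [-])
[14] deliver 4→0 → ∅
[15] timeout(3) → N3(cand b18 [-])
[16] propose(2,'w') → ∅
[17] deliver 4→0 → ∅
[18] deliver 4→1 → ∅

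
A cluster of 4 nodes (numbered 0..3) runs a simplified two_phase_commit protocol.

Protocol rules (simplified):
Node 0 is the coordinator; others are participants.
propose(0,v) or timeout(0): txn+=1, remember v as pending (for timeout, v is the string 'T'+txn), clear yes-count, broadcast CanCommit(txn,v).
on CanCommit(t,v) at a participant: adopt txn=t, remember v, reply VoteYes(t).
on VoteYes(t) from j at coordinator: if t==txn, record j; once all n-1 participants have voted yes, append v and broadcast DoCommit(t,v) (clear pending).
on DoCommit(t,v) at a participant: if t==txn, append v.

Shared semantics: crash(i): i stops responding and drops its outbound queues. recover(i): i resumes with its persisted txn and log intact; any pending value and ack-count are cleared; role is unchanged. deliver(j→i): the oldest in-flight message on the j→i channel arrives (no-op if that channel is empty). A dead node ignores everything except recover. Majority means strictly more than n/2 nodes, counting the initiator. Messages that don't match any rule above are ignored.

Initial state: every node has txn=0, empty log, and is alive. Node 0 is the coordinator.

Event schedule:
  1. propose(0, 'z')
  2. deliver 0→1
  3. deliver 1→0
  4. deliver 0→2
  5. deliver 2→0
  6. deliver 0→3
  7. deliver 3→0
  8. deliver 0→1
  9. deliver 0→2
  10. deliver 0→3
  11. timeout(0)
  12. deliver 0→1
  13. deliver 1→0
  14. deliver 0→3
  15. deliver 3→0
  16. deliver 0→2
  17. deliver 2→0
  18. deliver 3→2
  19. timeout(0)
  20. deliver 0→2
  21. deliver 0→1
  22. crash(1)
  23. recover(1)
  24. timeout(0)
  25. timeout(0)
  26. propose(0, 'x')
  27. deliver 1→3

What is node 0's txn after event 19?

3

after 1 — propose(0,'z'): n0:coor/t1/[-]
after 2 — deliver 0→1: n1:part/t1/[-]
after 3 — deliver 1→0: ·
after 4 — deliver 0→2: n2:part/t1/[-]
after 5 — deliver 2→0: ·
after 6 — deliver 0→3: n3:part/t1/[-]
after 7 — deliver 3→0: n0:coor/t1/[z]
after 8 — deliver 0→1: n1:part/t1/[z]
after 9 — deliver 0→2: n2:part/t1/[z]
after 10 — deliver 0→3: n3:part/t1/[z]
after 11 — timeout(0): n0:coor/t2/[z]
after 12 — deliver 0→1: n1:part/t2/[z]
after 13 — deliver 1→0: ·
after 14 — deliver 0→3: n3:part/t2/[z]
after 15 — deliver 3→0: ·
after 16 — deliver 0→2: n2:part/t2/[z]
after 17 — deliver 2→0: n0:coor/t2/[z,T2]
after 18 — deliver 3→2: ·
after 19 — timeout(0): n0:coor/t3/[z,T2]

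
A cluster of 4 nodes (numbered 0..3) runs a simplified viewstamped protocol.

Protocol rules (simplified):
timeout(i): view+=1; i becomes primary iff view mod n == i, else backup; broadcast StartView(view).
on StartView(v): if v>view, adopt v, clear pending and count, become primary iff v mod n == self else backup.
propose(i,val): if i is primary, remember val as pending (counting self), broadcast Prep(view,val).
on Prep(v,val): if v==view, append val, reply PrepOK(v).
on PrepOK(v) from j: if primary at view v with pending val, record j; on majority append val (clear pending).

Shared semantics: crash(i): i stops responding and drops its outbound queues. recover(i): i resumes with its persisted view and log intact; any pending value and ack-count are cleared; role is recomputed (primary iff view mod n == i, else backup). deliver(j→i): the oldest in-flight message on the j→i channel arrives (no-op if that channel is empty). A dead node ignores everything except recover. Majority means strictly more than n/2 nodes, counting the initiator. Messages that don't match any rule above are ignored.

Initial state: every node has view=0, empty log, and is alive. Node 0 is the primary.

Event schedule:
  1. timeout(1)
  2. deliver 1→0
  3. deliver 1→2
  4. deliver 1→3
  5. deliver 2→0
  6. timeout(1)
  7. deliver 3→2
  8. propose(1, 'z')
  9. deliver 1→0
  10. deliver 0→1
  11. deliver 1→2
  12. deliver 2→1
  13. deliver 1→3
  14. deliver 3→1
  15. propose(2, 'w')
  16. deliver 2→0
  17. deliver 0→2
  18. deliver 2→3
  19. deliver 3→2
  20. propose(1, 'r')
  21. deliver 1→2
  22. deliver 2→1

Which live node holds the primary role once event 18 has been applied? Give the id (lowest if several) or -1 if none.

e1 timeout(1): 1[prim,v=1,-]
e2 deliver 1→0: 0[back,v=1,-]
e3 deliver 1→2: 2[back,v=1,-]
e4 deliver 1→3: 3[back,v=1,-]
e5 deliver 2→0: ·
e6 timeout(1): 1[back,v=2,-]
e7 deliver 3→2: ·
e8 propose(1,'z'): ·
e9 deliver 1→0: 0[back,v=2,-]
e10 deliver 0→1: ·
e11 deliver 1→2: 2[prim,v=2,-]
e12 deliver 2→1: ·
e13 deliver 1→3: 3[back,v=2,-]
e14 deliver 3→1: ·
e15 propose(2,'w'): ·
e16 deliver 2→0: 0[back,v=2,w]
e17 deliver 0→2: ·
e18 deliver 2→3: 3[back,v=2,w]

2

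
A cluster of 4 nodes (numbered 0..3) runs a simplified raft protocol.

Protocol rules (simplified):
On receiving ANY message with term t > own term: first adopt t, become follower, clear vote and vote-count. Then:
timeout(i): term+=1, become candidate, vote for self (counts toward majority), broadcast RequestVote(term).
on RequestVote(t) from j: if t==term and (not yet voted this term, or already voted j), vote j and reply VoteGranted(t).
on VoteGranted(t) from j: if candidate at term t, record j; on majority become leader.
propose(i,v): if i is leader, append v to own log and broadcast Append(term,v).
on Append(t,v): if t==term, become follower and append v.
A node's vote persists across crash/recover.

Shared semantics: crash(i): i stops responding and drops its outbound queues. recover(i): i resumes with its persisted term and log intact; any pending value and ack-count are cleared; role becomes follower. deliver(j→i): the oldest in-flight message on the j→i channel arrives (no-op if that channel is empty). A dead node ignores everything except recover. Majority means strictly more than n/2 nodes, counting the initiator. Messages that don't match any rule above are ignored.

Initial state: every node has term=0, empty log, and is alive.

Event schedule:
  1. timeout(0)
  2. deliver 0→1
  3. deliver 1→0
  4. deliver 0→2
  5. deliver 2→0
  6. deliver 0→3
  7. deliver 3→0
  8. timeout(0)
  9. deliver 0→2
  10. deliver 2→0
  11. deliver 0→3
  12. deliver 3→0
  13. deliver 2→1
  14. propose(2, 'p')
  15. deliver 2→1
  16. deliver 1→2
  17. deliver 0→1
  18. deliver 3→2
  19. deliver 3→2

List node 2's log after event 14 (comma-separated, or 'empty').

after 1 — timeout(0): n0:cand/t1/[-]
after 2 — deliver 0→1: n1:foll/t1/[-]
after 3 — deliver 1→0: ·
after 4 — deliver 0→2: n2:foll/t1/[-]
after 5 — deliver 2→0: n0:lead/t1/[-]
after 6 — deliver 0→3: n3:foll/t1/[-]
after 7 — deliver 3→0: ·
after 8 — timeout(0): n0:cand/t2/[-]
after 9 — deliver 0→2: n2:foll/t2/[-]
after 10 — deliver 2→0: ·
after 11 — deliver 0→3: n3:foll/t2/[-]
after 12 — deliver 3→0: n0:lead/t2/[-]
after 13 — deliver 2→1: ·
after 14 — propose(2,'p'): ·

empty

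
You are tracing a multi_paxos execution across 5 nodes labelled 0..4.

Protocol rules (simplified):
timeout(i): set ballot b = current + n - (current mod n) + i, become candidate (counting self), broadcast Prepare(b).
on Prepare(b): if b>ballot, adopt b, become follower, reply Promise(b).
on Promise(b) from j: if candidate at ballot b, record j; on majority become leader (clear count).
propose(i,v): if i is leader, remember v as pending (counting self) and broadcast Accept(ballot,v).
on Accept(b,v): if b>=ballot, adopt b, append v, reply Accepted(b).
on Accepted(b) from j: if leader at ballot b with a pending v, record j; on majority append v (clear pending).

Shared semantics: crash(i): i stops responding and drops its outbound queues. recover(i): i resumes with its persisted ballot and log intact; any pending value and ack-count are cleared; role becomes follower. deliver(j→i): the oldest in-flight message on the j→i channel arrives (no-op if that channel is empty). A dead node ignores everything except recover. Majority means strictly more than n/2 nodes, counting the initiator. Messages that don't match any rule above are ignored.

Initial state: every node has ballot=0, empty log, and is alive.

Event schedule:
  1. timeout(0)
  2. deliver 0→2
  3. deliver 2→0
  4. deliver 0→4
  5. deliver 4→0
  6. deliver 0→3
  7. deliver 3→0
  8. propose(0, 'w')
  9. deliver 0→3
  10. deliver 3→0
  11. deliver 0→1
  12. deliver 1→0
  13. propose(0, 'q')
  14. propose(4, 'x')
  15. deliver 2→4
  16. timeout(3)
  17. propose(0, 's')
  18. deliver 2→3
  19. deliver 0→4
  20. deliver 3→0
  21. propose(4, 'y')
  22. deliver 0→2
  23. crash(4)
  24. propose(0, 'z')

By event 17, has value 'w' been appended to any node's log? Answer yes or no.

yes

step 1 timeout(0): 0={cand,b=5,log=-}
step 2 deliver 0→2: 2={foll,b=5,log=-}
step 3 deliver 2→0: —
step 4 deliver 0→4: 4={foll,b=5,log=-}
step 5 deliver 4→0: 0={lead,b=5,log=-}
step 6 deliver 0→3: 3={foll,b=5,log=-}
step 7 deliver 3→0: —
step 8 propose(0,'w'): —
step 9 deliver 0→3: 3={foll,b=5,log=w}
step 10 deliver 3→0: —
step 11 deliver 0→1: 1={foll,b=5,log=-}
step 12 deliver 1→0: —
step 13 propose(0,'q'): —
step 14 propose(4,'x'): —
step 15 deliver 2→4: —
step 16 timeout(3): 3={cand,b=13,log=w}
step 17 propose(0,'s'): —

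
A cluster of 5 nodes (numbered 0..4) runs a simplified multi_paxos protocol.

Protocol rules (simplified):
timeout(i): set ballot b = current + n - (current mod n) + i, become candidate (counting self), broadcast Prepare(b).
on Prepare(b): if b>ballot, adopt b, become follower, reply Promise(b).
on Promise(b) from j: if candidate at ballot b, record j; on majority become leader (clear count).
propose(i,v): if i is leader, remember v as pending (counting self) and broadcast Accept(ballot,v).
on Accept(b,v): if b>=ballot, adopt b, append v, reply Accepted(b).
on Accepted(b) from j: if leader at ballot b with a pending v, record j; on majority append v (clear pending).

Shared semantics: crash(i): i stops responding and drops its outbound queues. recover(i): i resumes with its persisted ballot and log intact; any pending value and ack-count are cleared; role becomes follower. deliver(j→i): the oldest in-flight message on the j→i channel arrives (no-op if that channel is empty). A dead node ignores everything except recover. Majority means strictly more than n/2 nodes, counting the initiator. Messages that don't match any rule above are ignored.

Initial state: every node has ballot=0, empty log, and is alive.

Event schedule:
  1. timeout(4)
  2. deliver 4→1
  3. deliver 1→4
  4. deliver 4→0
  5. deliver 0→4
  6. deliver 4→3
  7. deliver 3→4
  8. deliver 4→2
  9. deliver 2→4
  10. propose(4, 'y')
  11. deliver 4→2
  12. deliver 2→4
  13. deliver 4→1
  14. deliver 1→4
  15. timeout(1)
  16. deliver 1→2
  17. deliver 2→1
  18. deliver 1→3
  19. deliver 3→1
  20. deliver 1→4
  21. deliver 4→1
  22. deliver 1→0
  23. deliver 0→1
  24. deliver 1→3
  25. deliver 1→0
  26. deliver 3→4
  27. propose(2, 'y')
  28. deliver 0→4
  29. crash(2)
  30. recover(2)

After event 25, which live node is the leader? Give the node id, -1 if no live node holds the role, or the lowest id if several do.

1

[1] timeout(4) → N4(cand b9 [-])
[2] deliver 4→1 → N1(foll b9 [-])
[3] deliver 1→4 → ∅
[4] deliver 4→0 → N0(foll b9 [-])
[5] deliver 0→4 → N4(lead b9 [-])
[6] deliver 4→3 → N3(foll b9 [-])
[7] deliver 3→4 → ∅
[8] deliver 4→2 → N2(foll b9 [-])
[9] deliver 2→4 → ∅
[10] propose(4,'y') → ∅
[11] deliver 4→2 → N2(foll b9 [y])
[12] deliver 2→4 → ∅
[13] deliver 4→1 → N1(foll b9 [y])
[14] deliver 1→4 → N4(lead b9 [y])
[15] timeout(1) → N1(cand b11 [y])
[16] deliver 1→2 → N2(foll b11 [y])
[17] deliver 2→1 → ∅
[18] deliver 1→3 → N3(foll b11 [-])
[19] deliver 3→1 → N1(lead b11 [y])
[20] deliver 1→4 → N4(foll b11 [y])
[21] deliver 4→1 → ∅
[22] deliver 1→0 → N0(foll b11 [-])
[23] deliver 0→1 → ∅
[24] deliver 1→3 → ∅
[25] deliver 1→0 → ∅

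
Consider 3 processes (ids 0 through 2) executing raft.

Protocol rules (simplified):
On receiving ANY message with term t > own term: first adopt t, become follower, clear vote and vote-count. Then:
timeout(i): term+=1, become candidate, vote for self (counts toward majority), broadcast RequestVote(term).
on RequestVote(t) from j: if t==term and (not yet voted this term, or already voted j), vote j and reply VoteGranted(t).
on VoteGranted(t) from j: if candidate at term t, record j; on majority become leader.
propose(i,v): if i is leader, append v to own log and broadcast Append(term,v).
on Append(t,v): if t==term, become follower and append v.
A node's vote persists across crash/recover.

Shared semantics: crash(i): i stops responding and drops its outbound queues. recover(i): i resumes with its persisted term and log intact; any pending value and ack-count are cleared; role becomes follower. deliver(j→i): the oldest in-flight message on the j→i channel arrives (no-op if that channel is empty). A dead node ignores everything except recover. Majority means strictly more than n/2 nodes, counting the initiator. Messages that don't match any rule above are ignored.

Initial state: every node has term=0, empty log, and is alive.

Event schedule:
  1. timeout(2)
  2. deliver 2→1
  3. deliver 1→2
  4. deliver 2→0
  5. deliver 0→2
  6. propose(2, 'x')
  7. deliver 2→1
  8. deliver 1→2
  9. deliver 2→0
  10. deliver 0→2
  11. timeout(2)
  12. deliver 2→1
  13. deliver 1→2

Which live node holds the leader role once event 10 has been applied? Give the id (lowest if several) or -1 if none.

2

e1 timeout(2): 2[cand,t=1,-]
e2 deliver 2→1: 1[foll,t=1,-]
e3 deliver 1→2: 2[lead,t=1,-]
e4 deliver 2→0: 0[foll,t=1,-]
e5 deliver 0→2: ·
e6 propose(2,'x'): 2[lead,t=1,x]
e7 deliver 2→1: 1[foll,t=1,x]
e8 deliver 1→2: ·
e9 deliver 2→0: 0[foll,t=1,x]
e10 deliver 0→2: ·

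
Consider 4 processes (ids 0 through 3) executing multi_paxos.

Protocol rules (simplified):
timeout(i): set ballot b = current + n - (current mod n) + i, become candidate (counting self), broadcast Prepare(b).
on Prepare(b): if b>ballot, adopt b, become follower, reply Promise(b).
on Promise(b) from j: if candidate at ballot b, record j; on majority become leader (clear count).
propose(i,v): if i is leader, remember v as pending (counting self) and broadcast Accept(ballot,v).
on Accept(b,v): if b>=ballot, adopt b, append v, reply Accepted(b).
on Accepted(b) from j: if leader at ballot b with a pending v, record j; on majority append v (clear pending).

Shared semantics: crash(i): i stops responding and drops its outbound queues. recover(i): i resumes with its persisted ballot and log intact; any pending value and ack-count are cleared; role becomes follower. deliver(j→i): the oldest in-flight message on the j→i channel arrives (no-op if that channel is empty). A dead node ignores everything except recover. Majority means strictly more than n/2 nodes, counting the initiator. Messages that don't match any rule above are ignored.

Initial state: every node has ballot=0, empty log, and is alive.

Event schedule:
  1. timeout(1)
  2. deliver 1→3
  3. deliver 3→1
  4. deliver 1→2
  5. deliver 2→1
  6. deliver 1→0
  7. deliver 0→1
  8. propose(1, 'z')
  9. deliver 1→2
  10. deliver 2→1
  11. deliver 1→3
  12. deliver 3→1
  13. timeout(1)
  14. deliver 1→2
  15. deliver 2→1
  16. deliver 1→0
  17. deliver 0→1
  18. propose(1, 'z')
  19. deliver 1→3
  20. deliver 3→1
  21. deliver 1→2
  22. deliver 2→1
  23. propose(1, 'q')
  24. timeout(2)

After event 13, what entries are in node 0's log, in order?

empty

1. timeout(1):  <1:cand b5 ->
2. deliver 1→3:  <3:foll b5 ->
3. deliver 3→1:  nop
4. deliver 1→2:  <2:foll b5 ->
5. deliver 2→1:  <1:lead b5 ->
6. deliver 1→0:  <0:foll b5 ->
7. deliver 0→1:  nop
8. propose(1,'z'):  nop
9. deliver 1→2:  <2:foll b5 z>
10. deliver 2→1:  nop
11. deliver 1→3:  <3:foll b5 z>
12. deliver 3→1:  <1:lead b5 z>
13. timeout(1):  <1:cand b9 z>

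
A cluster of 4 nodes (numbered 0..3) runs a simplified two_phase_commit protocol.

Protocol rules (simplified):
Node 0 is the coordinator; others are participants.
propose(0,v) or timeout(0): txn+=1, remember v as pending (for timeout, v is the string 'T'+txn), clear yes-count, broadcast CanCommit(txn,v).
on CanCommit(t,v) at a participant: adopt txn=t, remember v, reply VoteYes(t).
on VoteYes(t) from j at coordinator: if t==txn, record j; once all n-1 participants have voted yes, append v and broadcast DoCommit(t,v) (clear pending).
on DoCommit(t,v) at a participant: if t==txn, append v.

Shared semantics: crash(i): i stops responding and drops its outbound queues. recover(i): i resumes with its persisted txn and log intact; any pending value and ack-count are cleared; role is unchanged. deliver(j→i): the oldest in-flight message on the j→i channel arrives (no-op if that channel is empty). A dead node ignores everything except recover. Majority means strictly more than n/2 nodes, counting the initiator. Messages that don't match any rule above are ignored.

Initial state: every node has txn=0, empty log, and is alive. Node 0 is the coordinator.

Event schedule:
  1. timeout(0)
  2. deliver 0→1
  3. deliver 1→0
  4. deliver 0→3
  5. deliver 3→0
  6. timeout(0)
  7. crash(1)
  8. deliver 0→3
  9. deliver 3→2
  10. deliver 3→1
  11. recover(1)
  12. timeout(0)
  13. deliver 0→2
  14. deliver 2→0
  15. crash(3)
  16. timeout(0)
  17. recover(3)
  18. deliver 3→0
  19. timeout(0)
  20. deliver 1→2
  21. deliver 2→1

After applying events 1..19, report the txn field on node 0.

[1] timeout(0) → N0(coor t1 [-])
[2] deliver 0→1 → N1(part t1 [-])
[3] deliver 1→0 → ∅
[4] deliver 0→3 → N3(part t1 [-])
[5] deliver 3→0 → ∅
[6] timeout(0) → N0(coor t2 [-])
[7] crash(1) → N1(✗part t1 [-])
[8] deliver 0→3 → N3(part t2 [-])
[9] deliver 3→2 → ∅
[10] deliver 3→1 → ∅
[11] recover(1) → N1(part t1 [-])
[12] timeout(0) → N0(coor t3 [-])
[13] deliver 0→2 → N2(part t1 [-])
[14] deliver 2→0 → ∅
[15] crash(3) → N3(✗part t2 [-])
[16] timeout(0) → N0(coor t4 [-])
[17] recover(3) → N3(part t2 [-])
[18] deliver 3→0 → ∅
[19] timeout(0) → N0(coor t5 [-])

5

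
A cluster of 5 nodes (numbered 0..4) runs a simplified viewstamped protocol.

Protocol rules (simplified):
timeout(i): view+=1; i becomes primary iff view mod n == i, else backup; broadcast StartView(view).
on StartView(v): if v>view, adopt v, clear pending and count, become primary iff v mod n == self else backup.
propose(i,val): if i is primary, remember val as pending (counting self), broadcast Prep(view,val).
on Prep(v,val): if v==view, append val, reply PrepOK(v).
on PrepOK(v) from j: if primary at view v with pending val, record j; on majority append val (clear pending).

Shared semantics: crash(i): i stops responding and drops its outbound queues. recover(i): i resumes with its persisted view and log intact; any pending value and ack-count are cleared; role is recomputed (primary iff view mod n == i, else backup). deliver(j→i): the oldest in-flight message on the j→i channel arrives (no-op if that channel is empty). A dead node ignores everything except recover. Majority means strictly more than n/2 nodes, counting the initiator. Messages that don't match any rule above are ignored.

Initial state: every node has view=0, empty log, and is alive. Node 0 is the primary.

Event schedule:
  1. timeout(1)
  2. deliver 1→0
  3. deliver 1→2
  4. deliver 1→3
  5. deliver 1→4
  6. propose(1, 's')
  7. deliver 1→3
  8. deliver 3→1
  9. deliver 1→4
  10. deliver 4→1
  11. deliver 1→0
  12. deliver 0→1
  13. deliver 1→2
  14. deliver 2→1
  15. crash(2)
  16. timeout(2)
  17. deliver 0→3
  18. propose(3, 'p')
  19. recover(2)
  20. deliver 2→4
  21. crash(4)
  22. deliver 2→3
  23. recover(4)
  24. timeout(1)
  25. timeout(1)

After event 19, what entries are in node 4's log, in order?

e1 timeout(1): 1[prim,v=1,-]
e2 deliver 1→0: 0[back,v=1,-]
e3 deliver 1→2: 2[back,v=1,-]
e4 deliver 1→3: 3[back,v=1,-]
e5 deliver 1→4: 4[back,v=1,-]
e6 propose(1,'s'): ·
e7 deliver 1→3: 3[back,v=1,s]
e8 deliver 3→1: ·
e9 deliver 1→4: 4[back,v=1,s]
e10 deliver 4→1: 1[prim,v=1,s]
e11 deliver 1→0: 0[back,v=1,s]
e12 deliver 0→1: ·
e13 deliver 1→2: 2[back,v=1,s]
e14 deliver 2→1: ·
e15 crash(2): 2[✗back,v=1,s]
e16 timeout(2): ·
e17 deliver 0→3: ·
e18 propose(3,'p'): ·
e19 recover(2): 2[back,v=1,s]

s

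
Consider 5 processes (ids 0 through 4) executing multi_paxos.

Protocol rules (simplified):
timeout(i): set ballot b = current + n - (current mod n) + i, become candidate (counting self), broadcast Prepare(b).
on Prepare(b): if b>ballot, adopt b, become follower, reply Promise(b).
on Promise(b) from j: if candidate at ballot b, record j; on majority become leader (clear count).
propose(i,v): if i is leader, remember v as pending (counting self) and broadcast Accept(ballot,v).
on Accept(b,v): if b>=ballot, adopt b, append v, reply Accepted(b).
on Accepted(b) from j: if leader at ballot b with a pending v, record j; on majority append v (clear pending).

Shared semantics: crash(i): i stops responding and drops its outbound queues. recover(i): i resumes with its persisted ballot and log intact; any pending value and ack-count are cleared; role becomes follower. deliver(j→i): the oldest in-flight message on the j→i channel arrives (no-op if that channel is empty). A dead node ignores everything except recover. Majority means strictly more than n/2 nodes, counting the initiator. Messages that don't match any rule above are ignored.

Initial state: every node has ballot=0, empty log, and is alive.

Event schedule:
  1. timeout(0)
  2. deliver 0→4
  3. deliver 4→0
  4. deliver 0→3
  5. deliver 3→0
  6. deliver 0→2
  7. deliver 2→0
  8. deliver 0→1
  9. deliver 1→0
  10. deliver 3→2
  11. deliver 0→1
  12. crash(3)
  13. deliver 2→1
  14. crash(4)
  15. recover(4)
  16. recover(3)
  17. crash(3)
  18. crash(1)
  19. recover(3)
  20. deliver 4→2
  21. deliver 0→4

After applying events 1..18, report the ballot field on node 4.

after 1 — timeout(0): n0:cand/b5/[-]
after 2 — deliver 0→4: n4:foll/b5/[-]
after 3 — deliver 4→0: ·
after 4 — deliver 0→3: n3:foll/b5/[-]
after 5 — deliver 3→0: n0:lead/b5/[-]
after 6 — deliver 0→2: n2:foll/b5/[-]
after 7 — deliver 2→0: ·
after 8 — deliver 0→1: n1:foll/b5/[-]
after 9 — deliver 1→0: ·
after 10 — deliver 3→2: ·
after 11 — deliver 0→1: ·
after 12 — crash(3): n3:✗foll/b5/[-]
after 13 — deliver 2→1: ·
after 14 — crash(4): n4:✗foll/b5/[-]
after 15 — recover(4): n4:foll/b5/[-]
after 16 — recover(3): n3:foll/b5/[-]
after 17 — crash(3): n3:✗foll/b5/[-]
after 18 — crash(1): n1:✗foll/b5/[-]

5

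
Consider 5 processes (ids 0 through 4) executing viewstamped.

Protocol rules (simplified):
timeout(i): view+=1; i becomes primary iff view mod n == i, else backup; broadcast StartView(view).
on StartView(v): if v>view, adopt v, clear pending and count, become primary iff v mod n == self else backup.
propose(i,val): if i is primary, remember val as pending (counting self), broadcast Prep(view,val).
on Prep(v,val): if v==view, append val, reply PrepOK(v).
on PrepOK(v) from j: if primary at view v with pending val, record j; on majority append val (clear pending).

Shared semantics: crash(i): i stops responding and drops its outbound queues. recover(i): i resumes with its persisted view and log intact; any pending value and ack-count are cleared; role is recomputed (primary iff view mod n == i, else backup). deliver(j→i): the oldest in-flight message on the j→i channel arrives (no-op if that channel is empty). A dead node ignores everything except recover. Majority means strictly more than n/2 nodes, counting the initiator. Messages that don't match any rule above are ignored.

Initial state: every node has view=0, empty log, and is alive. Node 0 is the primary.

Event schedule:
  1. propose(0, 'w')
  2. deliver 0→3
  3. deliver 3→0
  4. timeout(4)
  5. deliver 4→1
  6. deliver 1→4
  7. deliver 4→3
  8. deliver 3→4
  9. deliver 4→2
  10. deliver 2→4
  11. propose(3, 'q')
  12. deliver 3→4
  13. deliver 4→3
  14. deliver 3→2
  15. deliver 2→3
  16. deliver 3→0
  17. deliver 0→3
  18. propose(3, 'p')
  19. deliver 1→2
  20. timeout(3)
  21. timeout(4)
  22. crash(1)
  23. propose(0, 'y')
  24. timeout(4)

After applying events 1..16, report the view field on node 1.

step 1 propose(0,'w'): —
step 2 deliver 0→3: 3={back,v=0,log=w}
step 3 deliver 3→0: —
step 4 timeout(4): 4={back,v=1,log=-}
step 5 deliver 4→1: 1={prim,v=1,log=-}
step 6 deliver 1→4: —
step 7 deliver 4→3: 3={back,v=1,log=w}
step 8 deliver 3→4: —
step 9 deliver 4→2: 2={back,v=1,log=-}
step 10 deliver 2→4: —
step 11 propose(3,'q'): —
step 12 deliver 3→4: —
step 13 deliver 4→3: —
step 14 deliver 3→2: —
step 15 deliver 2→3: —
step 16 deliver 3→0: —

1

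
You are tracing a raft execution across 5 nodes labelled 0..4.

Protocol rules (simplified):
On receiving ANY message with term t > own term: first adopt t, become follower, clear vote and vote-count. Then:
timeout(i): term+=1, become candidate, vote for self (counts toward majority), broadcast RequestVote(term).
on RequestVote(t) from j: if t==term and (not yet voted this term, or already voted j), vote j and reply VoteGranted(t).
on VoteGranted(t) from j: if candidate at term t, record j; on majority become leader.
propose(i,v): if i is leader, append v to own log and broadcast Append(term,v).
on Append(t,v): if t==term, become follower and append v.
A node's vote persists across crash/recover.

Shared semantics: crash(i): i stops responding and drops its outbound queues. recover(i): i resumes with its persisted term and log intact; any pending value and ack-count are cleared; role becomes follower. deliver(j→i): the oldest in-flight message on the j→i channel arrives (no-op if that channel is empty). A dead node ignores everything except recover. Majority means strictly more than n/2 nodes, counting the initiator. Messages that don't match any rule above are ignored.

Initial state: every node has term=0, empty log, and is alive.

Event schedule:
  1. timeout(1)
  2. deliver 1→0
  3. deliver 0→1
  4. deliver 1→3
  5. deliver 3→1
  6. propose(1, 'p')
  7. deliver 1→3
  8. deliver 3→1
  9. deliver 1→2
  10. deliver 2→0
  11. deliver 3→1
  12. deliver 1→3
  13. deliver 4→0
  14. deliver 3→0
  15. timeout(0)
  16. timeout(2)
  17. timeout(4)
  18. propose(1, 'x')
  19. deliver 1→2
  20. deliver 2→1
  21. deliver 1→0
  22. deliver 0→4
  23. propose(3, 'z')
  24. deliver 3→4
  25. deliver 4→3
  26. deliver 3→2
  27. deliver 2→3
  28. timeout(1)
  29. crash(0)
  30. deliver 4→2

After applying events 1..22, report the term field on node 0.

e1 timeout(1): 1[cand,t=1,-]
e2 deliver 1→0: 0[foll,t=1,-]
e3 deliver 0→1: ·
e4 deliver 1→3: 3[foll,t=1,-]
e5 deliver 3→1: 1[lead,t=1,-]
e6 propose(1,'p'): 1[lead,t=1,p]
e7 deliver 1→3: 3[foll,t=1,p]
e8 deliver 3→1: ·
e9 deliver 1→2: 2[foll,t=1,-]
e10 deliver 2→0: ·
e11 deliver 3→1: ·
e12 deliver 1→3: ·
e13 deliver 4→0: ·
e14 deliver 3→0: ·
e15 timeout(0): 0[cand,t=2,-]
e16 timeout(2): 2[cand,t=2,-]
e17 timeout(4): 4[cand,t=1,-]
e18 propose(1,'x'): 1[lead,t=1,p,x]
e19 deliver 1→2: ·
e20 deliver 2→1: ·
e21 deliver 1→0: ·
e22 deliver 0→4: 4[foll,t=2,-]

2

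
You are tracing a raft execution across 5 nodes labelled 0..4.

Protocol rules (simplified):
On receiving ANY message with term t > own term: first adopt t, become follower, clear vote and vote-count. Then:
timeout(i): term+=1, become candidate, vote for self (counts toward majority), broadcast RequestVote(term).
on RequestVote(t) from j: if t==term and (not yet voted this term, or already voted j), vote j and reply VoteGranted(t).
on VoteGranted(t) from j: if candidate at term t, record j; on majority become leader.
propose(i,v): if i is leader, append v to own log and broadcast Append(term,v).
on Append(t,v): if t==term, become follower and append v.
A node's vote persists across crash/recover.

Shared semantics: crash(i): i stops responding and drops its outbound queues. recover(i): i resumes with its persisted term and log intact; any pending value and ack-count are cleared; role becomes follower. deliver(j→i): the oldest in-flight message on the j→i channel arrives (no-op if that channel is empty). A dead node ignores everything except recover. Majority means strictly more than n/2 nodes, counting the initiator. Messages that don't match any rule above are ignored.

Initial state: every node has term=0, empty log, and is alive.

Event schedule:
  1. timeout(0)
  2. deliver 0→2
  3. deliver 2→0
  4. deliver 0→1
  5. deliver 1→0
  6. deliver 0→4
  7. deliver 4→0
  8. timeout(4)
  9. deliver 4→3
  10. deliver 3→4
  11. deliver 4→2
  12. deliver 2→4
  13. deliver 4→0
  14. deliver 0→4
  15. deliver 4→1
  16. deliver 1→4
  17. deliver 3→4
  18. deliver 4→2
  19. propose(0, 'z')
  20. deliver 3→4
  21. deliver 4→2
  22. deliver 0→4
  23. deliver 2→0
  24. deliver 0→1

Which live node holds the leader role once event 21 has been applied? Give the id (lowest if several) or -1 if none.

4

[1] timeout(0) → N0(cand t1 [-])
[2] deliver 0→2 → N2(foll t1 [-])
[3] deliver 2→0 → ∅
[4] deliver 0→1 → N1(foll t1 [-])
[5] deliver 1→0 → N0(lead t1 [-])
[6] deliver 0→4 → N4(foll t1 [-])
[7] deliver 4→0 → ∅
[8] timeout(4) → N4(cand t2 [-])
[9] deliver 4→3 → N3(foll t2 [-])
[10] deliver 3→4 → ∅
[11] deliver 4→2 → N2(foll t2 [-])
[12] deliver 2→4 → N4(lead t2 [-])
[13] deliver 4→0 → N0(foll t2 [-])
[14] deliver 0→4 → ∅
[15] deliver 4→1 → N1(foll t2 [-])
[16] deliver 1→4 → ∅
[17] deliver 3→4 → ∅
[18] deliver 4→2 → ∅
[19] propose(0,'z') → ∅
[20] deliver 3→4 → ∅
[21] deliver 4→2 → ∅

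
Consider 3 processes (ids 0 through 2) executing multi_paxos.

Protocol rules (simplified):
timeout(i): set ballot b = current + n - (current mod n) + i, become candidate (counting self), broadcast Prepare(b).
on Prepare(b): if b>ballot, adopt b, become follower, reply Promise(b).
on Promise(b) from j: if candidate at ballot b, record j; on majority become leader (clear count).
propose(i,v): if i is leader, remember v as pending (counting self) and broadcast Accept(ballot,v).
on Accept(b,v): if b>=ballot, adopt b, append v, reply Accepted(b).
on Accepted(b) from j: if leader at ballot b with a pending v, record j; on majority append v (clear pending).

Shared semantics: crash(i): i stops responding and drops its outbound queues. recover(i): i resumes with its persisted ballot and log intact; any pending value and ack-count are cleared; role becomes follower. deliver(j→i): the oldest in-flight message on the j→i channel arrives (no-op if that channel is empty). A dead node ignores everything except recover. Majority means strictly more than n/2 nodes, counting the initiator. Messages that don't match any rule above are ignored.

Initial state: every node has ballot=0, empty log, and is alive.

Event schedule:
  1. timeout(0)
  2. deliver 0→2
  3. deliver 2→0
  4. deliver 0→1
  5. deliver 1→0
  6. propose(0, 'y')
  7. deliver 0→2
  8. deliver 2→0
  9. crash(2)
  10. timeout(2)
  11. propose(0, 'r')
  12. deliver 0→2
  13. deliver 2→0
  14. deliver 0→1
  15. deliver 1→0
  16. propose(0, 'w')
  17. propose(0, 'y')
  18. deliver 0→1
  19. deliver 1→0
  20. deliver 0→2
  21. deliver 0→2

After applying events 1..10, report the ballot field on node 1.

3

e1 timeout(0): 0[cand,b=3,-]
e2 deliver 0→2: 2[foll,b=3,-]
e3 deliver 2→0: 0[lead,b=3,-]
e4 deliver 0→1: 1[foll,b=3,-]
e5 deliver 1→0: ·
e6 propose(0,'y'): ·
e7 deliver 0→2: 2[foll,b=3,y]
e8 deliver 2→0: 0[lead,b=3,y]
e9 crash(2): 2[✗foll,b=3,y]
e10 timeout(2): ·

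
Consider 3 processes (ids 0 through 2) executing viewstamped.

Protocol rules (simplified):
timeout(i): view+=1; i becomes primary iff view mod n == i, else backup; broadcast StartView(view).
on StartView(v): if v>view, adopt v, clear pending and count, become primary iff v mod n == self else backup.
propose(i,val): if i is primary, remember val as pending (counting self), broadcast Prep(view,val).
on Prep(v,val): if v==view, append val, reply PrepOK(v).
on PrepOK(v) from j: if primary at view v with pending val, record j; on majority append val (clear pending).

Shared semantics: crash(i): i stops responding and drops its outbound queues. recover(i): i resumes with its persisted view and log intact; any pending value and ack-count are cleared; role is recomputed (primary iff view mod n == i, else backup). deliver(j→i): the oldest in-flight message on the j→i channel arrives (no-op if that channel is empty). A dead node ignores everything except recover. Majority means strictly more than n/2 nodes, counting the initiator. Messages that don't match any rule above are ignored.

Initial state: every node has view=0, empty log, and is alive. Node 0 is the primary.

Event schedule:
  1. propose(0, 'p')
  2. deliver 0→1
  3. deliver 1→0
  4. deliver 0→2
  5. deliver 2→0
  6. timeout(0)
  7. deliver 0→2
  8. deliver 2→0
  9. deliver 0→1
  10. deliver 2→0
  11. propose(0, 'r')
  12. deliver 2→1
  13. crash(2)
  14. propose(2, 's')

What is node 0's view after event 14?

after 1 — propose(0,'p'): ·
after 2 — deliver 0→1: n1:back/v0/[p]
after 3 — deliver 1→0: n0:prim/v0/[p]
after 4 — deliver 0→2: n2:back/v0/[p]
after 5 — deliver 2→0: ·
after 6 — timeout(0): n0:back/v1/[p]
after 7 — deliver 0→2: n2:back/v1/[p]
after 8 — deliver 2→0: ·
after 9 — deliver 0→1: n1:prim/v1/[p]
after 10 — deliver 2→0: ·
after 11 — propose(0,'r'): ·
after 12 — deliver 2→1: ·
after 13 — crash(2): n2:✗back/v1/[p]
after 14 — propose(2,'s'): ·

1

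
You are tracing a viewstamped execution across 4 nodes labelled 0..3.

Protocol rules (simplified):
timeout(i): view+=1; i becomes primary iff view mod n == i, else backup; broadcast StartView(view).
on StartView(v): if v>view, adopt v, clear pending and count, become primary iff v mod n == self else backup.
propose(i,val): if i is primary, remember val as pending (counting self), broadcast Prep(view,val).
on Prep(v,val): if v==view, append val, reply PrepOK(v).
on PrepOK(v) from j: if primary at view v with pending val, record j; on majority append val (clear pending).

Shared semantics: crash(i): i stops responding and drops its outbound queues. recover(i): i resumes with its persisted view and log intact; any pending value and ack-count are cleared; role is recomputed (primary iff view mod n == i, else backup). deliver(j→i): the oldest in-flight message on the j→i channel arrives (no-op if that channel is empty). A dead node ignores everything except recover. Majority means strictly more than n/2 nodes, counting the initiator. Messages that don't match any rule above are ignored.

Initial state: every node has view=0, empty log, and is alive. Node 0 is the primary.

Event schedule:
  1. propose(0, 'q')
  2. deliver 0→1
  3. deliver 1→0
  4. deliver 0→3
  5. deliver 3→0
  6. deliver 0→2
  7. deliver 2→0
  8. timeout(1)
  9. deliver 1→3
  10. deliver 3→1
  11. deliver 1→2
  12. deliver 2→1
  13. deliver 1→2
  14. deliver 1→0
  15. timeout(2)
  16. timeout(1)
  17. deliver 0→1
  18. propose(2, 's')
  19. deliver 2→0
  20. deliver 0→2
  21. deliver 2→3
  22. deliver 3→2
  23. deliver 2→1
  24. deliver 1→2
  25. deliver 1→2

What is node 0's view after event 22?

2

1. propose(0,'q'):  nop
2. deliver 0→1:  <1:back v0 q>
3. deliver 1→0:  nop
4. deliver 0→3:  <3:back v0 q>
5. deliver 3→0:  <0:prim v0 q>
6. deliver 0→2:  <2:back v0 q>
7. deliver 2→0:  nop
8. timeout(1):  <1:prim v1 q>
9. deliver 1→3:  <3:back v1 q>
10. deliver 3→1:  nop
11. deliver 1→2:  <2:back v1 q>
12. deliver 2→1:  nop
13. deliver 1→2:  nop
14. deliver 1→0:  <0:back v1 q>
15. timeout(2):  <2:prim v2 q>
16. timeout(1):  <1:back v2 q>
17. deliver 0→1:  nop
18. propose(2,'s'):  nop
19. deliver 2→0:  <0:back v2 q>
20. deliver 0→2:  nop
21. deliver 2→3:  <3:back v2 q>
22. deliver 3→2:  nop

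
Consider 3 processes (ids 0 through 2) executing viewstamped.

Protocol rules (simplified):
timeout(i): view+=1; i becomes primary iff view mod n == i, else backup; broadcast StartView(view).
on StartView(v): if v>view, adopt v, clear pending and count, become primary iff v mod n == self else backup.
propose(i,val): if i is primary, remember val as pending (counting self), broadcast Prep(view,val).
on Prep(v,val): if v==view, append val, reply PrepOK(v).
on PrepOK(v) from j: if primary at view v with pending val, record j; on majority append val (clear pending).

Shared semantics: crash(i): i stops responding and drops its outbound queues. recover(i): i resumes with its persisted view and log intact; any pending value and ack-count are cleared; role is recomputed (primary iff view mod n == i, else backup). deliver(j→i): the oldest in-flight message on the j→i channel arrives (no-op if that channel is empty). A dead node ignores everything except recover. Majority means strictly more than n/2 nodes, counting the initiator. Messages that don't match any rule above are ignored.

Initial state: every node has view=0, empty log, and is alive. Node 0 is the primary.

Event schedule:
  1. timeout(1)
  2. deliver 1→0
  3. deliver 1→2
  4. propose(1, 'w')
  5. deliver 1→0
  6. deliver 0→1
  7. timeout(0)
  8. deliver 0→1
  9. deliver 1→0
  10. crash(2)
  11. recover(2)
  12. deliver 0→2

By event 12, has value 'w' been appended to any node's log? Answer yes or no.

yes

after 1 — timeout(1): n1:prim/v1/[-]
after 2 — deliver 1→0: n0:back/v1/[-]
after 3 — deliver 1→2: n2:back/v1/[-]
after 4 — propose(1,'w'): ·
after 5 — deliver 1→0: n0:back/v1/[w]
after 6 — deliver 0→1: n1:prim/v1/[w]
after 7 — timeout(0): n0:back/v2/[w]
after 8 — deliver 0→1: n1:back/v2/[w]
after 9 — deliver 1→0: ·
after 10 — crash(2): n2:✗back/v1/[-]
after 11 — recover(2): n2:back/v1/[-]
after 12 — deliver 0→2: n2:prim/v2/[-]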